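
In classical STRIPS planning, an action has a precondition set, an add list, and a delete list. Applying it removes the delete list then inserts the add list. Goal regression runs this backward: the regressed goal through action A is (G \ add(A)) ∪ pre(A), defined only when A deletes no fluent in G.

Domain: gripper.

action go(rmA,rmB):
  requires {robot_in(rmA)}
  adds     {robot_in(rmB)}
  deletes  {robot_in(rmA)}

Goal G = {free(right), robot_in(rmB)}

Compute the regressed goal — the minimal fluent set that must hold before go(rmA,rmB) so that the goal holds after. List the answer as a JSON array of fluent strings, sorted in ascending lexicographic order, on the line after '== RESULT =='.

Compute (G \ add) ∪ pre:
  G ∩ del = {}  (empty — regression defined)
  G \ add = {free(right), robot_in(rmB)} \ {robot_in(rmB)} = {free(right)}
  ∪ pre   = {free(right)} ∪ {robot_in(rmA)}
          = {free(right), robot_in(rmA)}

== RESULT ==
["free(right)", "robot_in(rmA)"]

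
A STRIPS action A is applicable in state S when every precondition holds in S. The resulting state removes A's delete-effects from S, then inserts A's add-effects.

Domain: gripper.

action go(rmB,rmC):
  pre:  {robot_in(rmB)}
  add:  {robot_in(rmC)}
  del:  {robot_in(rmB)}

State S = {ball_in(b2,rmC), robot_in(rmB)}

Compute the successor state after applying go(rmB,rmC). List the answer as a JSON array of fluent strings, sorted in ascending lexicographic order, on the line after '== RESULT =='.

Progress:
  pre ⊆ S: {robot_in(rmB)} ⊆ S  — applicable
  S \ del = {ball_in(b2,rmC)}
  ∪ add   = {ball_in(b2,rmC), robot_in(rmC)}

== RESULT ==
["ball_in(b2,rmC)", "robot_in(rmC)"]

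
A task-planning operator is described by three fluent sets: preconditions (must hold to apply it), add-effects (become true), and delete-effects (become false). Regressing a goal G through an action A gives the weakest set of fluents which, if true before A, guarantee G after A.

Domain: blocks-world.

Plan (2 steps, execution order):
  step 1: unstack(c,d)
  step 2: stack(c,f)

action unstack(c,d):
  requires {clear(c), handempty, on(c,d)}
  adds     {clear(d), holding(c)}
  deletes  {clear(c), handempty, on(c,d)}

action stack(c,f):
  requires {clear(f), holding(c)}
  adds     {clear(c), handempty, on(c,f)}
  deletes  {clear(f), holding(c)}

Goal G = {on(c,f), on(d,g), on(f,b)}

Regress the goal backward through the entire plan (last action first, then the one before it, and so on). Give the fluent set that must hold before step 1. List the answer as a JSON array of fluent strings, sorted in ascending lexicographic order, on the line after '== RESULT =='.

Work backward from the goal:
  through step 2 (stack(c,f)): drop {on(c,f)}, keep {on(d,g), on(f,b)}, require {clear(f), holding(c)}
    → {clear(f), holding(c), on(d,g), on(f,b)}
  through step 1 (unstack(c,d)): drop {holding(c)}, keep {clear(f), on(d,g), on(f,b)}, require {clear(c), handempty, on(c,d)}
    → {clear(c), clear(f), handempty, on(c,d), on(d,g), on(f,b)}

== RESULT ==
["clear(c)", "clear(f)", "handempty", "on(c,d)", "on(d,g)", "on(f,b)"]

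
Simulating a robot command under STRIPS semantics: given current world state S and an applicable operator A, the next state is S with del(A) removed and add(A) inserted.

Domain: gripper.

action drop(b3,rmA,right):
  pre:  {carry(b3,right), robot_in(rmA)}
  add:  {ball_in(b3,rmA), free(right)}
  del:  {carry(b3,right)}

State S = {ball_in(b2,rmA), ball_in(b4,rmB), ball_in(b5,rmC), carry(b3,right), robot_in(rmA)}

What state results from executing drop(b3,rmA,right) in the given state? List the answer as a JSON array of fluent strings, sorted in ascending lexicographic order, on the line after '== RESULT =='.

Progress:
  pre ⊆ S: {carry(b3,right), robot_in(rmA)} ⊆ S  — applicable
  S \ del = {ball_in(b2,rmA), ball_in(b4,rmB), ball_in(b5,rmC), robot_in(rmA)}
  ∪ add   = {ball_in(b2,rmA), ball_in(b3,rmA), ball_in(b4,rmB), ball_in(b5,rmC), free(right), robot_in(rmA)}

== RESULT ==
["ball_in(b2,rmA)", "ball_in(b3,rmA)", "ball_in(b4,rmB)", "ball_in(b5,rmC)", "free(right)", "robot_in(rmA)"]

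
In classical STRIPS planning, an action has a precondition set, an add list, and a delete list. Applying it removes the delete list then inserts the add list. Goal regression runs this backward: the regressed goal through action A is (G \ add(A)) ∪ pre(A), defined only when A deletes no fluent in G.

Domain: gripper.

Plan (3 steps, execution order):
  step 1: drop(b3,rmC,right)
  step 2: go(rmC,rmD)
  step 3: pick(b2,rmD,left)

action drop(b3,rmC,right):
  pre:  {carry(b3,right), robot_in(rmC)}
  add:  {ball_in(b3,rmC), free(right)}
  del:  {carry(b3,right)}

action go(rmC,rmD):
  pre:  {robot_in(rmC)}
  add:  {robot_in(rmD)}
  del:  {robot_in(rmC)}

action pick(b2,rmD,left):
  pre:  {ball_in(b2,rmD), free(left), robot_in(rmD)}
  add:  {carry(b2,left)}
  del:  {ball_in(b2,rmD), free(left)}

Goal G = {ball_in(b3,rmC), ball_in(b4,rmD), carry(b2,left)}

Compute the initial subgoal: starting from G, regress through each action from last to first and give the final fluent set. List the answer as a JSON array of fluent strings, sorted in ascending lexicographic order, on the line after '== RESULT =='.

Work backward from the goal:
  through step 3 (pick(b2,rmD,left)): drop {carry(b2,left)}, keep {ball_in(b3,rmC), ball_in(b4,rmD)}, require {ball_in(b2,rmD), free(left), robot_in(rmD)}
    → {ball_in(b2,rmD), ball_in(b3,rmC), ball_in(b4,rmD), free(left), robot_in(rmD)}
  through step 2 (go(rmC,rmD)): drop {robot_in(rmD)}, keep {ball_in(b2,rmD), ball_in(b3,rmC), ball_in(b4,rmD), free(left)}, require {robot_in(rmC)}
    → {ball_in(b2,rmD), ball_in(b3,rmC), ball_in(b4,rmD), free(left), robot_in(rmC)}
  through step 1 (drop(b3,rmC,right)): drop {ball_in(b3,rmC)}, keep {ball_in(b2,rmD), ball_in(b4,rmD), free(left), robot_in(rmC)}, require {carry(b3,right), robot_in(rmC)}
    → {ball_in(b2,rmD), ball_in(b4,rmD), carry(b3,right), free(left), robot_in(rmC)}

== RESULT ==
["ball_in(b2,rmD)", "ball_in(b4,rmD)", "carry(b3,right)", "free(left)", "robot_in(rmC)"]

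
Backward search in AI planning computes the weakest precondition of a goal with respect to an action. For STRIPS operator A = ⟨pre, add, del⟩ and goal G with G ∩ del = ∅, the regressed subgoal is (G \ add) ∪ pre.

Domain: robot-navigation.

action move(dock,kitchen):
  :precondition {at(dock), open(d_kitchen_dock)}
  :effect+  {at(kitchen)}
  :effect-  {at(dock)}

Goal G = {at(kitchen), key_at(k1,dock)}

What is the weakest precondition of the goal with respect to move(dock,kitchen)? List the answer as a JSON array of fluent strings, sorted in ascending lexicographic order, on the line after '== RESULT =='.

Compute (G \ add) ∪ pre:
  G ∩ del = {}  (empty — regression defined)
  G \ add = {at(kitchen), key_at(k1,dock)} \ {at(kitchen)} = {key_at(k1,dock)}
  ∪ pre   = {key_at(k1,dock)} ∪ {at(dock), open(d_kitchen_dock)}
          = {at(dock), key_at(k1,dock), open(d_kitchen_dock)}

== RESULT ==
["at(dock)", "key_at(k1,dock)", "open(d_kitchen_dock)"]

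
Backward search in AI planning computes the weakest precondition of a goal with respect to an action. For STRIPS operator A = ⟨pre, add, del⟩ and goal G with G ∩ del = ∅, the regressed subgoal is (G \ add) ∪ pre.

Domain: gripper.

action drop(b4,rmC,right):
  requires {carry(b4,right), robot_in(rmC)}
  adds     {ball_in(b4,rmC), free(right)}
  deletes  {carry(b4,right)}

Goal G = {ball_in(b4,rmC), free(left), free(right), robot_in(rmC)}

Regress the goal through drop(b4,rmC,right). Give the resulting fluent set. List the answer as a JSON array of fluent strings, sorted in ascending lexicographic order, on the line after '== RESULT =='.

Regress:
  G ∩ del = {}  (empty — regression defined)
  G \ add = {ball_in(b4,rmC), free(left), free(right), robot_in(rmC)} \ {ball_in(b4,rmC), free(right)} = {free(left), robot_in(rmC)}
  ∪ pre   = {free(left), robot_in(rmC)} ∪ {carry(b4,right), robot_in(rmC)}
          = {carry(b4,right), free(left), robot_in(rmC)}

== RESULT ==
["carry(b4,right)", "free(left)", "robot_in(rmC)"]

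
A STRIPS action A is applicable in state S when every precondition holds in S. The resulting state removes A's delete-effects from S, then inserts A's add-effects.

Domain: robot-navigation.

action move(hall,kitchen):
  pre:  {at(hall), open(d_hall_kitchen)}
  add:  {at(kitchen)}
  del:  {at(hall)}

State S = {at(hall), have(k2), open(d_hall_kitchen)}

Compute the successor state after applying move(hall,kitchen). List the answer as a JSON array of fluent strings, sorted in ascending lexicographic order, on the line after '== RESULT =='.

Progress:
  pre ⊆ S: {at(hall), open(d_hall_kitchen)} ⊆ S  — applicable
  S \ del = {have(k2), open(d_hall_kitchen)}
  ∪ add   = {at(kitchen), have(k2), open(d_hall_kitchen)}

== RESULT ==
["at(kitchen)", "have(k2)", "open(d_hall_kitchen)"]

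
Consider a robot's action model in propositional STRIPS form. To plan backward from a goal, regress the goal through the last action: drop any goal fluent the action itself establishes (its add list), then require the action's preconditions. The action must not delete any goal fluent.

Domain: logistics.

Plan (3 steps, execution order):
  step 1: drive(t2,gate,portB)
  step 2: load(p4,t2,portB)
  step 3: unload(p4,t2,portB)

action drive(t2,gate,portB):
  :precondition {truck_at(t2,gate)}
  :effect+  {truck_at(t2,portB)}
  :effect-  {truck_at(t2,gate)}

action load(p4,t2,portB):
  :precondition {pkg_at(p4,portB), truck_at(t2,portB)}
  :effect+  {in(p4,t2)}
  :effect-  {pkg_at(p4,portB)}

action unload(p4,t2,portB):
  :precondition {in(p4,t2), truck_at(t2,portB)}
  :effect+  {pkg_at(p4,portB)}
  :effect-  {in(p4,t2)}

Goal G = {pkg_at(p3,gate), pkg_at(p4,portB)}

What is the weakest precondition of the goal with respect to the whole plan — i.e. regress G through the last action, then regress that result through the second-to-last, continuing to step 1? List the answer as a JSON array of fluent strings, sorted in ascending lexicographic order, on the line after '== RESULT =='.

Regress step by step:
  through step 3 (unload(p4,t2,portB)): drop {pkg_at(p4,portB)}, keep {pkg_at(p3,gate)}, require {in(p4,t2), truck_at(t2,portB)}
    → {in(p4,t2), pkg_at(p3,gate), truck_at(t2,portB)}
  through step 2 (load(p4,t2,portB)): drop {in(p4,t2)}, keep {pkg_at(p3,gate), truck_at(t2,portB)}, require {pkg_at(p4,portB), truck_at(t2,portB)}
    → {pkg_at(p3,gate), pkg_at(p4,portB), truck_at(t2,portB)}
  through step 1 (drive(t2,gate,portB)): drop {truck_at(t2,portB)}, keep {pkg_at(p3,gate), pkg_at(p4,portB)}, require {truck_at(t2,gate)}
    → {pkg_at(p3,gate), pkg_at(p4,portB), truck_at(t2,gate)}

== RESULT ==
["pkg_at(p3,gate)", "pkg_at(p4,portB)", "truck_at(t2,gate)"]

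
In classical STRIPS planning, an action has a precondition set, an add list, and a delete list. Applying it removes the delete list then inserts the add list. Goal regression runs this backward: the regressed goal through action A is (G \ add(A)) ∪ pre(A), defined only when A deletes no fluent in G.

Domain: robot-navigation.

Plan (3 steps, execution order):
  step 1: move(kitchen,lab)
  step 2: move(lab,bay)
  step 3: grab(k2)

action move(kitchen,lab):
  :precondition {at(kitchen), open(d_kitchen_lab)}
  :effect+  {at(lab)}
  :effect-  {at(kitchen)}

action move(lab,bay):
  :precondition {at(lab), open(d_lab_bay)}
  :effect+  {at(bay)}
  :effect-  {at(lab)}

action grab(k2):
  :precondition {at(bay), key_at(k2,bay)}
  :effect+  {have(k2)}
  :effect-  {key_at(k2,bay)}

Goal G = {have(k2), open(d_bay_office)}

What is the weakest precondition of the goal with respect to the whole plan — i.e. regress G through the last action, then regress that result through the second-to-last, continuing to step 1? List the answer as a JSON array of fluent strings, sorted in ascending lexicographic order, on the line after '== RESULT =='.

Work backward from the goal:
  through step 3 (grab(k2)): drop {have(k2)}, keep {open(d_bay_office)}, require {at(bay), key_at(k2,bay)}
    → {at(bay), key_at(k2,bay), open(d_bay_office)}
  through step 2 (move(lab,bay)): drop {at(bay)}, keep {key_at(k2,bay), open(d_bay_office)}, require {at(lab), open(d_lab_bay)}
    → {at(lab), key_at(k2,bay), open(d_bay_office), open(d_lab_bay)}
  through step 1 (move(kitchen,lab)): drop {at(lab)}, keep {key_at(k2,bay), open(d_bay_office), open(d_lab_bay)}, require {at(kitchen), open(d_kitchen_lab)}
    → {at(kitchen), key_at(k2,bay), open(d_bay_office), open(d_kitchen_lab), open(d_lab_bay)}

== RESULT ==
["at(kitchen)", "key_at(k2,bay)", "open(d_bay_office)", "open(d_kitchen_lab)", "open(d_lab_bay)"]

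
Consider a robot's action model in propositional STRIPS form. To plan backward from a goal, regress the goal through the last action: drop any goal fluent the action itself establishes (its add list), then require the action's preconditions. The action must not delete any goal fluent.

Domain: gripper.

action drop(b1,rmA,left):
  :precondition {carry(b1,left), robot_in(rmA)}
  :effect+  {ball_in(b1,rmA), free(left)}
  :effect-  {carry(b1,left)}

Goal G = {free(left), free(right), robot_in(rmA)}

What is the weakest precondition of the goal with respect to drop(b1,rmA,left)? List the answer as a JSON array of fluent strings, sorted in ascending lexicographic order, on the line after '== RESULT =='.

Compute (G \ add) ∪ pre:
  G ∩ del = {}  (empty — regression defined)
  G \ add = {free(left), free(right), robot_in(rmA)} \ {ball_in(b1,rmA), free(left)} = {free(right), robot_in(rmA)}
  ∪ pre   = {free(right), robot_in(rmA)} ∪ {carry(b1,left), robot_in(rmA)}
          = {carry(b1,left), free(right), robot_in(rmA)}

== RESULT ==
["carry(b1,left)", "free(right)", "robot_in(rmA)"]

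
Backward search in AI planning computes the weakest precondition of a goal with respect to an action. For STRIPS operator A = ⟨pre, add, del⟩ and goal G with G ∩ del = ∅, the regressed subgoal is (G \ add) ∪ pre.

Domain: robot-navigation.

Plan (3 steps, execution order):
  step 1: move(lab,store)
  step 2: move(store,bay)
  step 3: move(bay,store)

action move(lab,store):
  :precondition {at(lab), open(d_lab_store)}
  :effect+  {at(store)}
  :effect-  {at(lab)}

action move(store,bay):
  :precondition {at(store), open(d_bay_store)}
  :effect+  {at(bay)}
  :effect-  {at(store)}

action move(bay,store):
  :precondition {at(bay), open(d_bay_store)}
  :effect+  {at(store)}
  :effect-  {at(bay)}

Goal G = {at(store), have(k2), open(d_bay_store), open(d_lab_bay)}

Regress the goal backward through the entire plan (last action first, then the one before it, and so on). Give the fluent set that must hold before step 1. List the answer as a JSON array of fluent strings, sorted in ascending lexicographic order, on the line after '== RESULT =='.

Work backward from the goal:
  through step 3 (move(bay,store)): drop {at(store)}, keep {have(k2), open(d_bay_store), open(d_lab_bay)}, require {at(bay), open(d_bay_store)}
    → {at(bay), have(k2), open(d_bay_store), open(d_lab_bay)}
  through step 2 (move(store,bay)): drop {at(bay)}, keep {have(k2), open(d_bay_store), open(d_lab_bay)}, require {at(store), open(d_bay_store)}
    → {at(store), have(k2), open(d_bay_store), open(d_lab_bay)}
  through step 1 (move(lab,store)): drop {at(store)}, keep {have(k2), open(d_bay_store), open(d_lab_bay)}, require {at(lab), open(d_lab_store)}
    → {at(lab), have(k2), open(d_bay_store), open(d_lab_bay), open(d_lab_store)}

== RESULT ==
["at(lab)", "have(k2)", "open(d_bay_store)", "open(d_lab_bay)", "open(d_lab_store)"]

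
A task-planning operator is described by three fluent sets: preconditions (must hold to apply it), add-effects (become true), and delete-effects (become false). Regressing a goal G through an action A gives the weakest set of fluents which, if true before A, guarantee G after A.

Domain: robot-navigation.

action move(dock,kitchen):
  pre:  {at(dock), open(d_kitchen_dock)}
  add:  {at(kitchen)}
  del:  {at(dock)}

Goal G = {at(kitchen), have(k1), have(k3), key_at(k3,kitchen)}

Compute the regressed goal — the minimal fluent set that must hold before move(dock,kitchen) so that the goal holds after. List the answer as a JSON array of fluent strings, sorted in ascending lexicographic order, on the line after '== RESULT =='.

Regress:
  G ∩ del = {}  (empty — regression defined)
  G \ add = {at(kitchen), have(k1), have(k3), key_at(k3,kitchen)} \ {at(kitchen)} = {have(k1), have(k3), key_at(k3,kitchen)}
  ∪ pre   = {have(k1), have(k3), key_at(k3,kitchen)} ∪ {at(dock), open(d_kitchen_dock)}
          = {at(dock), have(k1), have(k3), key_at(k3,kitchen), open(d_kitchen_dock)}

== RESULT ==
["at(dock)", "have(k1)", "have(k3)", "key_at(k3,kitchen)", "open(d_kitchen_dock)"]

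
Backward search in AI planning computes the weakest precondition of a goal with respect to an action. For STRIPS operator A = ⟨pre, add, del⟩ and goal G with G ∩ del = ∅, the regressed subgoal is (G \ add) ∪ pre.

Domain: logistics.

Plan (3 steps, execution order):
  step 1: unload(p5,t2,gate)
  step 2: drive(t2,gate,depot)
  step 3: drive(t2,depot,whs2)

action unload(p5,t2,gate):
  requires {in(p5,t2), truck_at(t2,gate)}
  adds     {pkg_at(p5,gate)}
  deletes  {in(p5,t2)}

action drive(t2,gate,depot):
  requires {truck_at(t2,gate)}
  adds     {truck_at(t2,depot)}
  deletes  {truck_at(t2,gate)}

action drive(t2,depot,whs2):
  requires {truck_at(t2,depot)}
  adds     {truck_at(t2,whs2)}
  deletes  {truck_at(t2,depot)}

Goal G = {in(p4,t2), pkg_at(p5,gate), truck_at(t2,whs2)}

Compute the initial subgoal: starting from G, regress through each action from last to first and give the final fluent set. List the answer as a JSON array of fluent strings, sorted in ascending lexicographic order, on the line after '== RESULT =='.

Regress step by step:
  through step 3 (drive(t2,depot,whs2)): drop {truck_at(t2,whs2)}, keep {in(p4,t2), pkg_at(p5,gate)}, require {truck_at(t2,depot)}
    → {in(p4,t2), pkg_at(p5,gate), truck_at(t2,depot)}
  through step 2 (drive(t2,gate,depot)): drop {truck_at(t2,depot)}, keep {in(p4,t2), pkg_at(p5,gate)}, require {truck_at(t2,gate)}
    → {in(p4,t2), pkg_at(p5,gate), truck_at(t2,gate)}
  through step 1 (unload(p5,t2,gate)): drop {pkg_at(p5,gate)}, keep {in(p4,t2), truck_at(t2,gate)}, require {in(p5,t2), truck_at(t2,gate)}
    → {in(p4,t2), in(p5,t2), truck_at(t2,gate)}

== RESULT ==
["in(p4,t2)", "in(p5,t2)", "truck_at(t2,gate)"]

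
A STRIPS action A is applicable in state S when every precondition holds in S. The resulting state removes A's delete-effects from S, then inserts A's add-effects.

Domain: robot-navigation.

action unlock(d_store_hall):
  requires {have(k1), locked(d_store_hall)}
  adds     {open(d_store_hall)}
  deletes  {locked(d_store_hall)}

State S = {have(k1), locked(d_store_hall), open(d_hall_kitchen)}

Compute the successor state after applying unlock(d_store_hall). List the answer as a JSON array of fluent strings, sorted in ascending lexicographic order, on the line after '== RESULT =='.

Compute (S \ del) ∪ add:
  pre ⊆ S: {have(k1), locked(d_store_hall)} ⊆ S  — applicable
  S \ del = {have(k1), open(d_hall_kitchen)}
  ∪ add   = {have(k1), open(d_hall_kitchen), open(d_store_hall)}

== RESULT ==
["have(k1)", "open(d_hall_kitchen)", "open(d_store_hall)"]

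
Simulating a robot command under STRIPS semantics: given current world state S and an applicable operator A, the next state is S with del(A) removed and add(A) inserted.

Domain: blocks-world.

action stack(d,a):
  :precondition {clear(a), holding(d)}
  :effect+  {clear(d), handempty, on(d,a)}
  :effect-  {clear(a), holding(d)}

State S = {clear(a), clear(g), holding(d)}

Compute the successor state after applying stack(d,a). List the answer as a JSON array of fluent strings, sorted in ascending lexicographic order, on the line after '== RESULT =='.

Compute (S \ del) ∪ add:
  pre ⊆ S: {clear(a), holding(d)} ⊆ S  — applicable
  S \ del = {clear(g)}
  ∪ add   = {clear(d), clear(g), handempty, on(d,a)}

== RESULT ==
["clear(d)", "clear(g)", "handempty", "on(d,a)"]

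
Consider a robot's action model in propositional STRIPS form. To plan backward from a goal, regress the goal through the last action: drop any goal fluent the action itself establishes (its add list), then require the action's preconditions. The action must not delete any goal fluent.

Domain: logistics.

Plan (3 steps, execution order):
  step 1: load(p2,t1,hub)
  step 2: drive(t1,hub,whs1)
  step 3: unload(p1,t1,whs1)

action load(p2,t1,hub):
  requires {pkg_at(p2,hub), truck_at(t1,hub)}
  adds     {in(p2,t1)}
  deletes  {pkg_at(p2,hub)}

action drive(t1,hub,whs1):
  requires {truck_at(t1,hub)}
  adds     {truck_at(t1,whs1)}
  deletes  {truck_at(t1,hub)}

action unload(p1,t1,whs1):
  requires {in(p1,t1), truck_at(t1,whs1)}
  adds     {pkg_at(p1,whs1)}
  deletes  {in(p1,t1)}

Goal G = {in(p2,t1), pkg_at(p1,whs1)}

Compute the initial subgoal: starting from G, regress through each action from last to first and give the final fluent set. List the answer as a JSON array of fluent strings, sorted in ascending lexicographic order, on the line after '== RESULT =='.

Work backward from the goal:
  through step 3 (unload(p1,t1,whs1)): drop {pkg_at(p1,whs1)}, keep {in(p2,t1)}, require {in(p1,t1), truck_at(t1,whs1)}
    → {in(p1,t1), in(p2,t1), truck_at(t1,whs1)}
  through step 2 (drive(t1,hub,whs1)): drop {truck_at(t1,whs1)}, keep {in(p1,t1), in(p2,t1)}, require {truck_at(t1,hub)}
    → {in(p1,t1), in(p2,t1), truck_at(t1,hub)}
  through step 1 (load(p2,t1,hub)): drop {in(p2,t1)}, keep {in(p1,t1), truck_at(t1,hub)}, require {pkg_at(p2,hub), truck_at(t1,hub)}
    → {in(p1,t1), pkg_at(p2,hub), truck_at(t1,hub)}

== RESULT ==
["in(p1,t1)", "pkg_at(p2,hub)", "truck_at(t1,hub)"]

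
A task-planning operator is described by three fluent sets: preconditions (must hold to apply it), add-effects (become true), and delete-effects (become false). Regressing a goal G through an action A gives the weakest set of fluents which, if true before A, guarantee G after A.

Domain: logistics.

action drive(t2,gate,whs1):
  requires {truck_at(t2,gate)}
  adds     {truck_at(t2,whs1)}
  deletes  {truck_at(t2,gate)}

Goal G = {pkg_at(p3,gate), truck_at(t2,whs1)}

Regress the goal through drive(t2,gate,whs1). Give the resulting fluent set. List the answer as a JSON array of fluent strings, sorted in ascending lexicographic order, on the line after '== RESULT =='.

Regress:
  G ∩ del = {}  (empty — regression defined)
  G \ add = {pkg_at(p3,gate), truck_at(t2,whs1)} \ {truck_at(t2,whs1)} = {pkg_at(p3,gate)}
  ∪ pre   = {pkg_at(p3,gate)} ∪ {truck_at(t2,gate)}
          = {pkg_at(p3,gate), truck_at(t2,gate)}

== RESULT ==
["pkg_at(p3,gate)", "truck_at(t2,gate)"]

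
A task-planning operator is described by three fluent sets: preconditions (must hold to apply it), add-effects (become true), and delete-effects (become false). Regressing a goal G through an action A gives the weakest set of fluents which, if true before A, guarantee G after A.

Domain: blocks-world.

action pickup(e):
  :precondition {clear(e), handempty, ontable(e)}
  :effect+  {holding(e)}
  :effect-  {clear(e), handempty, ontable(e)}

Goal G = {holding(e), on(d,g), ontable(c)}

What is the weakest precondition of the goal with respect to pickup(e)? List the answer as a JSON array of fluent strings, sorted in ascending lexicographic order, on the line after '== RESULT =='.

Regress:
  G ∩ del = {}  (empty — regression defined)
  G \ add = {holding(e), on(d,g), ontable(c)} \ {holding(e)} = {on(d,g), ontable(c)}
  ∪ pre   = {on(d,g), ontable(c)} ∪ {clear(e), handempty, ontable(e)}
          = {clear(e), handempty, on(d,g), ontable(c), ontable(e)}

== RESULT ==
["clear(e)", "handempty", "on(d,g)", "ontable(c)", "ontable(e)"]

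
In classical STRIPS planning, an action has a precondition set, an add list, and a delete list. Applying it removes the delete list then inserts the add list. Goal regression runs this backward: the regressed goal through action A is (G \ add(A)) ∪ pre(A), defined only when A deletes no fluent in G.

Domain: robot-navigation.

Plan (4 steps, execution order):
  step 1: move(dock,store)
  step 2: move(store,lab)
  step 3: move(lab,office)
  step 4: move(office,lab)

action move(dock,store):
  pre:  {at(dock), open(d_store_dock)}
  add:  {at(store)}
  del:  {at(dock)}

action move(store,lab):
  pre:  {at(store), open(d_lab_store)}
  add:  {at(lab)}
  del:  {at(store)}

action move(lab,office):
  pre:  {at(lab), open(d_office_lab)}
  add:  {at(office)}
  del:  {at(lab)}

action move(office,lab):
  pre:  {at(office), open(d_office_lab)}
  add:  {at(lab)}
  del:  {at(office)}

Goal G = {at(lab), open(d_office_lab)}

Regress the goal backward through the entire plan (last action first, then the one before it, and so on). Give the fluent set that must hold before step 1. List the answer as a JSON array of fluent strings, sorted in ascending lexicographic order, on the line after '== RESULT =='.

Regress step by step:
  through step 4 (move(office,lab)): drop {at(lab)}, keep {open(d_office_lab)}, require {at(office), open(d_office_lab)}
    → {at(office), open(d_office_lab)}
  through step 3 (move(lab,office)): drop {at(office)}, keep {open(d_office_lab)}, require {at(lab), open(d_office_lab)}
    → {at(lab), open(d_office_lab)}
  through step 2 (move(store,lab)): drop {at(lab)}, keep {open(d_office_lab)}, require {at(store), open(d_lab_store)}
    → {at(store), open(d_lab_store), open(d_office_lab)}
  through step 1 (move(dock,store)): drop {at(store)}, keep {open(d_lab_store), open(d_office_lab)}, require {at(dock), open(d_store_dock)}
    → {at(dock), open(d_lab_store), open(d_office_lab), open(d_store_dock)}

== RESULT ==
["at(dock)", "open(d_lab_store)", "open(d_office_lab)", "open(d_store_dock)"]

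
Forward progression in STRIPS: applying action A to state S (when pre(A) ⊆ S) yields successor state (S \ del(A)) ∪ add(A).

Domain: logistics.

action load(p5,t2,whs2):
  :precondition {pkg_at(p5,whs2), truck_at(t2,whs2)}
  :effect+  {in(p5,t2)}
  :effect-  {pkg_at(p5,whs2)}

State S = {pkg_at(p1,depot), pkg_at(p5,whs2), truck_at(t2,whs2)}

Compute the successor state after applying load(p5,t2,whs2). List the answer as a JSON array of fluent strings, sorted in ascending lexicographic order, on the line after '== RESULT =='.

Progress:
  pre ⊆ S: {pkg_at(p5,whs2), truck_at(t2,whs2)} ⊆ S  — applicable
  S \ del = {pkg_at(p1,depot), truck_at(t2,whs2)}
  ∪ add   = {in(p5,t2), pkg_at(p1,depot), truck_at(t2,whs2)}

== RESULT ==
["in(p5,t2)", "pkg_at(p1,depot)", "truck_at(t2,whs2)"]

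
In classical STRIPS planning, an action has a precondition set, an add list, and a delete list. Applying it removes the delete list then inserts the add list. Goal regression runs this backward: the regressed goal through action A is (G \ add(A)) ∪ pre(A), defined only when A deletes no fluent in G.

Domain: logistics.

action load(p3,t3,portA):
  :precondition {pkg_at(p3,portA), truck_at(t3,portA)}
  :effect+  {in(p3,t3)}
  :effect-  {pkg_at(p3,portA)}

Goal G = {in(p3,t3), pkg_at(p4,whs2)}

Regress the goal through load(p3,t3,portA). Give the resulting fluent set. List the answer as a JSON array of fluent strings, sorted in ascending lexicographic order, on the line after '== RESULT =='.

Regress:
  G ∩ del = {}  (empty — regression defined)
  G \ add = {in(p3,t3), pkg_at(p4,whs2)} \ {in(p3,t3)} = {pkg_at(p4,whs2)}
  ∪ pre   = {pkg_at(p4,whs2)} ∪ {pkg_at(p3,portA), truck_at(t3,portA)}
          = {pkg_at(p3,portA), pkg_at(p4,whs2), truck_at(t3,portA)}

== RESULT ==
["pkg_at(p3,portA)", "pkg_at(p4,whs2)", "truck_at(t3,portA)"]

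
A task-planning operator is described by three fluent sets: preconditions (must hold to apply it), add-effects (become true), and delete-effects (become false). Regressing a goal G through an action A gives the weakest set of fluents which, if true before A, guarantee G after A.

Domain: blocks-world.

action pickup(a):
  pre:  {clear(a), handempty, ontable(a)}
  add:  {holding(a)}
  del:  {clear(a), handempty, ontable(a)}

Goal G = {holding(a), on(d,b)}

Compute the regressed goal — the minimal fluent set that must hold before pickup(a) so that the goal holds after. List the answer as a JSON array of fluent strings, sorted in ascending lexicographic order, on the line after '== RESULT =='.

Regress:
  G ∩ del = {}  (empty — regression defined)
  G \ add = {holding(a), on(d,b)} \ {holding(a)} = {on(d,b)}
  ∪ pre   = {on(d,b)} ∪ {clear(a), handempty, ontable(a)}
          = {clear(a), handempty, on(d,b), ontable(a)}

== RESULT ==
["clear(a)", "handempty", "on(d,b)", "ontable(a)"]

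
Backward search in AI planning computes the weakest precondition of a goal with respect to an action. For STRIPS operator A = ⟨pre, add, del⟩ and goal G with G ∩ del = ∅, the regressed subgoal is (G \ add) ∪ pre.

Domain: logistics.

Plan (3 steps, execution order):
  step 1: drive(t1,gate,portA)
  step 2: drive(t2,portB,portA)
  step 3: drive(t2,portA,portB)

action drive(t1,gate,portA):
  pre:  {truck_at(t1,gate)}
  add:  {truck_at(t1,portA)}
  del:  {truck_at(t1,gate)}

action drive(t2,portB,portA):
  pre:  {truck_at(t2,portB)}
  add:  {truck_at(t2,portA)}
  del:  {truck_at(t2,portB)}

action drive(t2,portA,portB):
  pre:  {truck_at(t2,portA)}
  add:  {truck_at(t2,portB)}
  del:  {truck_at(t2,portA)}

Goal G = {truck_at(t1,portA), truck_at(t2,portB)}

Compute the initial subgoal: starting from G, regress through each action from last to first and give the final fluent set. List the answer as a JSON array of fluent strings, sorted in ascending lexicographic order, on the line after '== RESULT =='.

Work backward from the goal:
  through step 3 (drive(t2,portA,portB)): drop {truck_at(t2,portB)}, keep {truck_at(t1,portA)}, require {truck_at(t2,portA)}
    → {truck_at(t1,portA), truck_at(t2,portA)}
  through step 2 (drive(t2,portB,portA)): drop {truck_at(t2,portA)}, keep {truck_at(t1,portA)}, require {truck_at(t2,portB)}
    → {truck_at(t1,portA), truck_at(t2,portB)}
  through step 1 (drive(t1,gate,portA)): drop {truck_at(t1,portA)}, keep {truck_at(t2,portB)}, require {truck_at(t1,gate)}
    → {truck_at(t1,gate), truck_at(t2,portB)}

== RESULT ==
["truck_at(t1,gate)", "truck_at(t2,portB)"]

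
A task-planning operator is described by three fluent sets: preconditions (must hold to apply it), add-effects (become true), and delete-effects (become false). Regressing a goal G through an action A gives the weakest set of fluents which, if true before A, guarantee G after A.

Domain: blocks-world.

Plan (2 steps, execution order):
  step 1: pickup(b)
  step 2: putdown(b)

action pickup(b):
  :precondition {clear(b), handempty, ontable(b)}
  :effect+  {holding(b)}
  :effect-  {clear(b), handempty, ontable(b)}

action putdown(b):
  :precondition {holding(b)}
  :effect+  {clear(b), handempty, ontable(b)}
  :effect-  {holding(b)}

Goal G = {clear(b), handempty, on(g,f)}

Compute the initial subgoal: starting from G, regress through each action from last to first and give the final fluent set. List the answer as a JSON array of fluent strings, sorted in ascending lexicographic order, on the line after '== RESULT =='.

Regress step by step:
  through step 2 (putdown(b)): drop {clear(b), handempty}, keep {on(g,f)}, require {holding(b)}
    → {holding(b), on(g,f)}
  through step 1 (pickup(b)): drop {holding(b)}, keep {on(g,f)}, require {clear(b), handempty, ontable(b)}
    → {clear(b), handempty, on(g,f), ontable(b)}

== RESULT ==
["clear(b)", "handempty", "on(g,f)", "ontable(b)"]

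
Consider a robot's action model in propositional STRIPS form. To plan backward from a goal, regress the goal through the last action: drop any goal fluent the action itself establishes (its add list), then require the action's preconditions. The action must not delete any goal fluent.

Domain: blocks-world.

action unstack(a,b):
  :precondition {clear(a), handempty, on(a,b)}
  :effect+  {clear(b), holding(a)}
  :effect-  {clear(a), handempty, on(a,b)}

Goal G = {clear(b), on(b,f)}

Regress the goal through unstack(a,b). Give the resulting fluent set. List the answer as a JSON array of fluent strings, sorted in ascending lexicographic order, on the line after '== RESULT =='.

Regress:
  G ∩ del = {}  (empty — regression defined)
  G \ add = {clear(b), on(b,f)} \ {clear(b), holding(a)} = {on(b,f)}
  ∪ pre   = {on(b,f)} ∪ {clear(a), handempty, on(a,b)}
          = {clear(a), handempty, on(a,b), on(b,f)}

== RESULT ==
["clear(a)", "handempty", "on(a,b)", "on(b,f)"]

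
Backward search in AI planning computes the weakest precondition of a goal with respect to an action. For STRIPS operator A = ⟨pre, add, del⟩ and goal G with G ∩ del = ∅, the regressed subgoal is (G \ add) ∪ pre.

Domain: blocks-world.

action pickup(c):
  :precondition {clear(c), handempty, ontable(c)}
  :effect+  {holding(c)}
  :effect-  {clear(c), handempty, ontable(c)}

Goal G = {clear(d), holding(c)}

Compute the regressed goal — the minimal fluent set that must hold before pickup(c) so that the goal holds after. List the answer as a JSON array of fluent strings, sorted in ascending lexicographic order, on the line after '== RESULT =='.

Regress:
  G ∩ del = {}  (empty — regression defined)
  G \ add = {clear(d), holding(c)} \ {holding(c)} = {clear(d)}
  ∪ pre   = {clear(d)} ∪ {clear(c), handempty, ontable(c)}
          = {clear(c), clear(d), handempty, ontable(c)}

== RESULT ==
["clear(c)", "clear(d)", "handempty", "ontable(c)"]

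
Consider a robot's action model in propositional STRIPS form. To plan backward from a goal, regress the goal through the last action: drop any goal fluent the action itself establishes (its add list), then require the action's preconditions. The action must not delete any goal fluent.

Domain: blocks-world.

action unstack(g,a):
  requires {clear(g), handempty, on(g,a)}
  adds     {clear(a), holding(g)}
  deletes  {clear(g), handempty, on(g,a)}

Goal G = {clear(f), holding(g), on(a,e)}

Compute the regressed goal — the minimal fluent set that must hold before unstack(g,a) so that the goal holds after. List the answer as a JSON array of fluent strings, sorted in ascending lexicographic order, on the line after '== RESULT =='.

Compute (G \ add) ∪ pre:
  G ∩ del = {}  (empty — regression defined)
  G \ add = {clear(f), holding(g), on(a,e)} \ {clear(a), holding(g)} = {clear(f), on(a,e)}
  ∪ pre   = {clear(f), on(a,e)} ∪ {clear(g), handempty, on(g,a)}
          = {clear(f), clear(g), handempty, on(a,e), on(g,a)}

== RESULT ==
["clear(f)", "clear(g)", "handempty", "on(a,e)", "on(g,a)"]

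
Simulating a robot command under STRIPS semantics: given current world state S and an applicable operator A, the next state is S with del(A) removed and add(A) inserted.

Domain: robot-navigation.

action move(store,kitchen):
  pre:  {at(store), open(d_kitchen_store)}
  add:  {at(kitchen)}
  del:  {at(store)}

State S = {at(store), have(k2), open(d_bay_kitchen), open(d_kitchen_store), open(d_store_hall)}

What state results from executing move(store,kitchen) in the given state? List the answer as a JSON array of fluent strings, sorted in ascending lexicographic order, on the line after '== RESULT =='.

Progress:
  pre ⊆ S: {at(store), open(d_kitchen_store)} ⊆ S  — applicable
  S \ del = {have(k2), open(d_bay_kitchen), open(d_kitchen_store), open(d_store_hall)}
  ∪ add   = {at(kitchen), have(k2), open(d_bay_kitchen), open(d_kitchen_store), open(d_store_hall)}

== RESULT ==
["at(kitchen)", "have(k2)", "open(d_bay_kitchen)", "open(d_kitchen_store)", "open(d_store_hall)"]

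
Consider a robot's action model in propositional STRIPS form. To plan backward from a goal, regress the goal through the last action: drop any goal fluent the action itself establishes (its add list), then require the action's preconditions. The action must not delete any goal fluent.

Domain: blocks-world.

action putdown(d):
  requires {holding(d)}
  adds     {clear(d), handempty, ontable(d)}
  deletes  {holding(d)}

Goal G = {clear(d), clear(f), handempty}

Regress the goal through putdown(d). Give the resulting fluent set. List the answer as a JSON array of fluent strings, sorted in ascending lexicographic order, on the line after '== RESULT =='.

Regress:
  G ∩ del = {}  (empty — regression defined)
  G \ add = {clear(d), clear(f), handempty} \ {clear(d), handempty, ontable(d)} = {clear(f)}
  ∪ pre   = {clear(f)} ∪ {holding(d)}
          = {clear(f), holding(d)}

== RESULT ==
["clear(f)", "holding(d)"]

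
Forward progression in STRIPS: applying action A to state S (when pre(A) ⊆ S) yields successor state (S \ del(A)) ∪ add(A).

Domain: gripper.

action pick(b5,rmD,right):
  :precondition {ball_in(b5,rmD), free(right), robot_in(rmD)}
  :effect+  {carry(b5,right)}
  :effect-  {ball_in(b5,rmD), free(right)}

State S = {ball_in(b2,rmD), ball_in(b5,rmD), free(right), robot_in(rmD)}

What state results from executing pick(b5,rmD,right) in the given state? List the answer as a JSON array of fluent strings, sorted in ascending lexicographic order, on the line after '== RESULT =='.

Compute (S \ del) ∪ add:
  pre ⊆ S: {ball_in(b5,rmD), free(right), robot_in(rmD)} ⊆ S  — applicable
  S \ del = {ball_in(b2,rmD), robot_in(rmD)}
  ∪ add   = {ball_in(b2,rmD), carry(b5,right), robot_in(rmD)}

== RESULT ==
["ball_in(b2,rmD)", "carry(b5,right)", "robot_in(rmD)"]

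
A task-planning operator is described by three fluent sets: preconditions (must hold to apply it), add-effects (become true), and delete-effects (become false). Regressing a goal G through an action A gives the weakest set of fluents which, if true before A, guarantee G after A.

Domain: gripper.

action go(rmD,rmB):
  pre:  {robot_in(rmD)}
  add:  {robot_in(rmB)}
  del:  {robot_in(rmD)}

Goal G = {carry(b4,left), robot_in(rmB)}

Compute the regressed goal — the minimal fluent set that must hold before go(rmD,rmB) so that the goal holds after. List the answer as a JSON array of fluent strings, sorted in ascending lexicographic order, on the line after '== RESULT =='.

Regress:
  G ∩ del = {}  (empty — regression defined)
  G \ add = {carry(b4,left), robot_in(rmB)} \ {robot_in(rmB)} = {carry(b4,left)}
  ∪ pre   = {carry(b4,left)} ∪ {robot_in(rmD)}
          = {carry(b4,left), robot_in(rmD)}

== RESULT ==
["carry(b4,left)", "robot_in(rmD)"]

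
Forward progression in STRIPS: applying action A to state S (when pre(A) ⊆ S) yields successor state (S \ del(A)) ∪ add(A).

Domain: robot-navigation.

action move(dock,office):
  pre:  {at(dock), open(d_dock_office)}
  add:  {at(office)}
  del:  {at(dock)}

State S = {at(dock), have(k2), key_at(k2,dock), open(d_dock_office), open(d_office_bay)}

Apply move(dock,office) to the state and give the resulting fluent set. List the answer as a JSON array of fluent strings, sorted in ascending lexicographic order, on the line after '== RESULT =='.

Compute (S \ del) ∪ add:
  pre ⊆ S: {at(dock), open(d_dock_office)} ⊆ S  — applicable
  S \ del = {have(k2), key_at(k2,dock), open(d_dock_office), open(d_office_bay)}
  ∪ add   = {at(office), have(k2), key_at(k2,dock), open(d_dock_office), open(d_office_bay)}

== RESULT ==
["at(office)", "have(k2)", "key_at(k2,dock)", "open(d_dock_office)", "open(d_office_bay)"]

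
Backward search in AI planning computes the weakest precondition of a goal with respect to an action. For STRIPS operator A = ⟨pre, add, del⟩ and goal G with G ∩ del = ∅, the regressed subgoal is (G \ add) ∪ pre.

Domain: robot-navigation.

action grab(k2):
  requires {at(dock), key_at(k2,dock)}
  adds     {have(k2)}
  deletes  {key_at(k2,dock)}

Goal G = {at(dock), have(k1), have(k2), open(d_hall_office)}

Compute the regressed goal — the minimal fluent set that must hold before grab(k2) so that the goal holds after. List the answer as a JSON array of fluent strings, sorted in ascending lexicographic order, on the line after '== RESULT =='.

Regress:
  G ∩ del = {}  (empty — regression defined)
  G \ add = {at(dock), have(k1), have(k2), open(d_hall_office)} \ {have(k2)} = {at(dock), have(k1), open(d_hall_office)}
  ∪ pre   = {at(dock), have(k1), open(d_hall_office)} ∪ {at(dock), key_at(k2,dock)}
          = {at(dock), have(k1), key_at(k2,dock), open(d_hall_office)}

== RESULT ==
["at(dock)", "have(k1)", "key_at(k2,dock)", "open(d_hall_office)"]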